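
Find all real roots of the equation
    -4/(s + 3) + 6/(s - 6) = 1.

Multiply both sides by (s + 3)(s - 6):
-4(s - 6) + 6(s + 3) = (s + 3)(s - 6).
Expand and collect terms: s^2 - 5s - 60 = 0.
By the quadratic formula, s = (5 +/- sqrt(265)) / 2, so s ~= 10.6394 or s ~= -5.6394.
Neither value makes a denominator zero (s != -3, s != 6), so both are valid.

s = -5.6394 or s = 10.6394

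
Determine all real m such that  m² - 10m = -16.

Bring every term to one side: m² - 10m + 16 = 0.
Factor: (m - 8)(m - 2) = 0.
So m = 8 or m = 2.

m = 2 or m = 8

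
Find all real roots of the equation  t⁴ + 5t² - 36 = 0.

t = -2 or t = 2

Let u = t². The equation becomes u² + 5u - 36 = 0.
Factor: (u - 4)(u + 9) = 0, so u = 4 or u = -9.
t² = 4 gives t = ±2.
t² = -9 < 0 has no real solution.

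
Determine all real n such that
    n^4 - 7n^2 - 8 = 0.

n = -2.8284 or n = 2.8284

Let u = n^2. The equation becomes u^2 - 7u - 8 = 0.
Factor: (u - 8)(u + 1) = 0, so u = 8 or u = -1.
n^2 = 8 gives n = +/-2*sqrt(2) ~= +/-2.8284.
n^2 = -1 < 0 has no real solution.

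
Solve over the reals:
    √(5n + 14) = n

n = 7

Square both sides: 5n + 14 = (n)².
Expand and rearrange: n² - 5n - 14 = 0.
Solving gives n = 7 or n = -2.
Check each candidate in the original equation:
  n = 7: √(49) = 7, while n = 7 — valid.
  n = -2: √(4) = 2, while n = -2 — extraneous.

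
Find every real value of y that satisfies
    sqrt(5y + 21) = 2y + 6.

Square both sides: 5y + 21 = (2y + 6)^2.
Expand and rearrange: 4y^2 + 19y + 15 = 0.
Solving gives y = -1 or y = -3.75.
Check each candidate in the original equation:
  y = -1: sqrt(16) = 4, while 2y + 6 = 4 — valid.
  y = -3.75: sqrt(2.25) = 1.5, while 2y + 6 = -1.5 — extraneous.

y = -1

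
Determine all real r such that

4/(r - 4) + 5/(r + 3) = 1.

Multiply both sides by (r - 4)(r + 3):
4(r + 3) + 5(r - 4) = (r - 4)(r + 3).
Expand and collect terms: r² - 10r - 4 = 0.
By the quadratic formula, r = (10 ± √116) / 2, so r ≈ 10.3852 or r ≈ -0.3852.
Neither value makes a denominator zero (r ≠ 4, r ≠ -3), so both are valid.

r = -0.3852 or r = 10.3852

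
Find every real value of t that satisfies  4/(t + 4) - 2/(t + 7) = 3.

Multiply both sides by (t + 4)(t + 7):
4(t + 7) - 2(t + 4) = 3(t + 4)(t + 7).
Expand and collect terms: 3t² + 31t + 64 = 0.
By the quadratic formula, t = (-31 ± √193) / 6, so t ≈ -2.8513 or t ≈ -7.4821.
Neither value makes a denominator zero (t ≠ -4, t ≠ -7), so both are valid.

t = -7.4821 or t = -2.8513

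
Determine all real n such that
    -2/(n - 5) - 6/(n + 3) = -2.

n = -0.4641 or n = 6.4641

Multiply both sides by (n - 5)(n + 3):
-2(n + 3) - 6(n - 5) = -2(n - 5)(n + 3).
Expand and collect terms: -2n² + 12n + 6 = 0.
By the quadratic formula, n = (-12 ± √192) / -4, so n ≈ -0.4641 or n ≈ 6.4641.
Neither value makes a denominator zero (n ≠ 5, n ≠ -3), so both are valid.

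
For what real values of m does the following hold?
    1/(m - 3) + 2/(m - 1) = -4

Multiply both sides by (m - 3)(m - 1):
(m - 1) + 2(m - 3) = -4(m - 3)(m - 1).
Expand and collect terms: -4m^2 + 13m - 5 = 0.
By the quadratic formula, m = (-13 +/- sqrt(89)) / -8, so m ~= 0.4458 or m ~= 2.8042.
Neither value makes a denominator zero (m != 3, m != 1), so both are valid.

m = 0.4458 or m = 2.8042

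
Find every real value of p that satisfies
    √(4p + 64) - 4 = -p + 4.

Isolate the radical: √(4p + 64) = -p + 8.
Square both sides: 4p + 64 = (-p + 8)².
Expand and rearrange: p² - 20p = 0.
Solving gives p = 20 or p = 0.
Check each candidate in the original equation:
  p = 20: √(144) = 12, while -p + 8 = -12 — extraneous.
  p = 0: √(64) = 8, while -p + 8 = 8 — valid.

p = 0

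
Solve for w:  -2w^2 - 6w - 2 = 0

w = -2.618 or w = -0.382

Discriminant: (-6)^2 - 4*(-2)*(-2) = 20.
Quadratic formula: w = (6 +/- sqrt(20)) / (-4).
So w = -3/2 - sqrt(5)/2 ~= -2.618 or w = -3/2 + sqrt(5)/2 ~= -0.382.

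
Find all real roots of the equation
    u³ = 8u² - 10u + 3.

Rearrange: u³ - 8u² + 10u - 3 = 0.
Possible rational roots are divisors of -3. Testing u = 1 gives 0, so (u - 1) is a factor.
Divide: u³ - 8u² + 10u - 3 = (u - 1)(u² - 7u + 3).
Apply the quadratic formula to u² - 7u + 3 = 0: u = (7 ± √37)/2, i.e. u ≈ 6.5414 or u ≈ 0.4586.

u = 0.4586 or u = 1 or u = 6.5414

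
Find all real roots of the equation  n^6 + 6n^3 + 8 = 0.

n = -1.5874 or n = -1.2599

Let u = n^3. The equation becomes u^2 + 6u + 8 = 0.
Factor: (u + 2)(u + 4) = 0, so u = -2 or u = -4.
n^3 = -2 gives n = -(2)^(1/3) ~= -1.2599.
n^3 = -4 gives n = -(4)^(1/3) ~= -1.5874.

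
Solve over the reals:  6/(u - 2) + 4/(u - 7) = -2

u = -1.873 or u = 5.873

Multiply both sides by (u - 2)(u - 7):
6(u - 7) + 4(u - 2) = -2(u - 2)(u - 7).
Expand and collect terms: -2u^2 + 8u + 22 = 0.
By the quadratic formula, u = (-8 +/- sqrt(240)) / -4, so u ~= -1.873 or u ~= 5.873.
Neither value makes a denominator zero (u != 2, u != 7), so both are valid.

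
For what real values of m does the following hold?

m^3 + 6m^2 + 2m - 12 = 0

Possible rational roots are divisors of -12. Testing m = -2 gives 0, so (m + 2) is a factor.
Divide: m^3 + 6m^2 + 2m - 12 = (m + 2)(m^2 + 4m - 6).
Apply the quadratic formula to m^2 + 4m - 6 = 0: m = (-4 +/- sqrt(40))/2, i.e. m ~= 1.1623 or m ~= -5.1623.

m = -5.1623 or m = -2 or m = 1.1623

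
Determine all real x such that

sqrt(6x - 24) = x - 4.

Square both sides: 6x - 24 = (x - 4)^2.
Expand and rearrange: x^2 - 14x + 40 = 0.
Solving gives x = 10 or x = 4.
Check each candidate in the original equation:
  x = 10: sqrt(36) = 6, while x - 4 = 6 — valid.
  x = 4: sqrt(0) = 0, while x - 4 = 0 — valid.

x = 4 or x = 10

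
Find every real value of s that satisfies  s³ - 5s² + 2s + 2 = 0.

s = -0.4495 or s = 1 or s = 4.4495

Possible rational roots are divisors of 2. Testing s = 1 gives 0, so (s - 1) is a factor.
Divide: s³ - 5s² + 2s + 2 = (s - 1)(s² - 4s - 2).
Apply the quadratic formula to s² - 4s - 2 = 0: s = (4 ± √24)/2, i.e. s ≈ 4.4495 or s ≈ -0.4495.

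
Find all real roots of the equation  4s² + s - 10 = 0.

Discriminant: (1)² − 4·4·(-10) = 161.
Quadratic formula: s = (-1 ± √161) / 8.
So s = -1/8 + √(161)/8 ≈ 1.4611 or s = -√(161)/8 - 1/8 ≈ -1.7111.

s = -1.7111 or s = 1.4611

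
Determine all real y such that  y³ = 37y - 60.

y = -6.772 or y = 1.772 or y = 5

Rearrange: y³ - 37y + 60 = 0.
Possible rational roots are divisors of 60. Testing y = 5 gives 0, so (y - 5) is a factor.
Divide: y³ - 37y + 60 = (y - 5)(y² + 5y - 12).
Apply the quadratic formula to y² + 5y - 12 = 0: y = (-5 ± √73)/2, i.e. y ≈ 1.772 or y ≈ -6.772.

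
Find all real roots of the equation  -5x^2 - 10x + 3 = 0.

Discriminant: (-10)^2 - 4*(-5)*3 = 160.
Quadratic formula: x = (10 +/- sqrt(160)) / (-10).
So x = -2*sqrt(10)/5 - 1 ~= -2.2649 or x = -1 + 2*sqrt(10)/5 ~= 0.2649.

x = -2.2649 or x = 0.2649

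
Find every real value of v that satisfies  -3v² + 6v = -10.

v = -1.0817 or v = 3.0817

Rearrange to standard form: -3v² + 6v + 10 = 0.
Discriminant: (6)² − 4·(-3)·10 = 156.
Quadratic formula: v = (-6 ± √156) / (-6).
So v = 1 - √(39)/3 ≈ -1.0817 or v = 1 + √(39)/3 ≈ 3.0817.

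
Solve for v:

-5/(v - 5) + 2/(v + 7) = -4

v = -7.4544 or v = 6.2044

Multiply both sides by (v - 5)(v + 7):
-5(v + 7) + 2(v - 5) = -4(v - 5)(v + 7).
Expand and collect terms: -4v^2 - 5v + 185 = 0.
By the quadratic formula, v = (5 +/- sqrt(2985)) / -8, so v ~= -7.4544 or v ~= 6.2044.
Neither value makes a denominator zero (v != 5, v != -7), so both are valid.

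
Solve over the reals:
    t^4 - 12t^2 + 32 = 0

Let u = t^2. The equation becomes u^2 - 12u + 32 = 0.
Factor: (u - 4)(u - 8) = 0, so u = 4 or u = 8.
t^2 = 4 gives t = +/-2.
t^2 = 8 gives t = +/-2*sqrt(2) ~= +/-2.8284.

t = -2.8284 or t = -2 or t = 2 or t = 2.8284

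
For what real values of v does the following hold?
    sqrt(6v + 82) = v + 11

v = -3

Square both sides: 6v + 82 = (v + 11)^2.
Expand and rearrange: v^2 + 16v + 39 = 0.
Solving gives v = -3 or v = -13.
Check each candidate in the original equation:
  v = -3: sqrt(64) = 8, while v + 11 = 8 — valid.
  v = -13: sqrt(4) = 2, while v + 11 = -2 — extraneous.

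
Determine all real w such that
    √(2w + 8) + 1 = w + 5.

Isolate the radical: √(2w + 8) = w + 4.
Square both sides: 2w + 8 = (w + 4)².
Expand and rearrange: w² + 6w + 8 = 0.
Solving gives w = -2 or w = -4.
Check each candidate in the original equation:
  w = -2: √(4) = 2, while w + 4 = 2 — valid.
  w = -4: √(0) = 0, while w + 4 = 0 — valid.

w = -4 or w = -2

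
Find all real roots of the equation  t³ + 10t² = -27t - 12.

Rearrange: t³ + 10t² + 27t + 12 = 0.
Possible rational roots are divisors of 12. Testing t = -4 gives 0, so (t + 4) is a factor.
Divide: t³ + 10t² + 27t + 12 = (t + 4)(t² + 6t + 3).
Apply the quadratic formula to t² + 6t + 3 = 0: t = (-6 ± √24)/2, i.e. t ≈ -0.5505 or t ≈ -5.4495.

t = -5.4495 or t = -4 or t = -0.5505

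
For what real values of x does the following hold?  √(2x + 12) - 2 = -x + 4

Isolate the radical: √(2x + 12) = -x + 6.
Square both sides: 2x + 12 = (-x + 6)².
Expand and rearrange: x² - 14x + 24 = 0.
Solving gives x = 12 or x = 2.
Check each candidate in the original equation:
  x = 12: √(36) = 6, while -x + 6 = -6 — extraneous.
  x = 2: √(16) = 4, while -x + 6 = 4 — valid.

x = 2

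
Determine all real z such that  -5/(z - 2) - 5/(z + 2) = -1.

Multiply both sides by (z - 2)(z + 2):
-5(z + 2) - 5(z - 2) = -(z - 2)(z + 2).
Expand and collect terms: -z² + 10z + 4 = 0.
By the quadratic formula, z = (-10 ± √116) / -2, so z ≈ -0.3852 or z ≈ 10.3852.
Neither value makes a denominator zero (z ≠ 2, z ≠ -2), so both are valid.

z = -0.3852 or z = 10.3852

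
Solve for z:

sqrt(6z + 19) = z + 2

z = 5

Square both sides: 6z + 19 = (z + 2)^2.
Expand and rearrange: z^2 - 2z - 15 = 0.
Solving gives z = 5 or z = -3.
Check each candidate in the original equation:
  z = 5: sqrt(49) = 7, while z + 2 = 7 — valid.
  z = -3: sqrt(1) = 1, while z + 2 = -1 — extraneous.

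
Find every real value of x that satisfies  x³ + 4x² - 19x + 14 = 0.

Possible rational roots are divisors of 14. Testing x = 2 gives 0, so (x - 2) is a factor.
Divide: x³ + 4x² - 19x + 14 = (x - 2)(x² + 6x - 7).
Factor the quadratic: x = 1 or x = -7.

x = -7 or x = 1 or x = 2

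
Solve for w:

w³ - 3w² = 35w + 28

Rearrange: w³ - 3w² - 35w - 28 = 0.
Possible rational roots are divisors of -28. Testing w = -4 gives 0, so (w + 4) is a factor.
Divide: w³ - 3w² - 35w - 28 = (w + 4)(w² - 7w - 7).
Apply the quadratic formula to w² - 7w - 7 = 0: w = (7 ± √77)/2, i.e. w ≈ 7.8875 or w ≈ -0.8875.

w = -4 or w = -0.8875 or w = 7.8875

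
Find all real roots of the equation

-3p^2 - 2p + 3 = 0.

p = -1.3874 or p = 0.7208

Discriminant: (-2)^2 - 4*(-3)*3 = 40.
Quadratic formula: p = (2 +/- sqrt(40)) / (-6).
So p = -sqrt(10)/3 - 1/3 ~= -1.3874 or p = -1/3 + sqrt(10)/3 ~= 0.7208.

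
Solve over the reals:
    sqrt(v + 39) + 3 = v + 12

Isolate the radical: sqrt(v + 39) = v + 9.
Square both sides: v + 39 = (v + 9)^2.
Expand and rearrange: v^2 + 17v + 42 = 0.
Solving gives v = -3 or v = -14.
Check each candidate in the original equation:
  v = -3: sqrt(36) = 6, while v + 9 = 6 — valid.
  v = -14: sqrt(25) = 5, while v + 9 = -5 — extraneous.

v = -3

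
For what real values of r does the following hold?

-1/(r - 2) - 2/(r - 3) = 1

r = -0.4142 or r = 2.4142

Multiply both sides by (r - 2)(r - 3):
-(r - 3) - 2(r - 2) = (r - 2)(r - 3).
Expand and collect terms: r² - 2r - 1 = 0.
By the quadratic formula, r = (2 ± √8) / 2, so r ≈ 2.4142 or r ≈ -0.4142.
Neither value makes a denominator zero (r ≠ 2, r ≠ 3), so both are valid.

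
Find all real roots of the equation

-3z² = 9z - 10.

z = -3.8629 or z = 0.8629

Rearrange to standard form: -3z² - 9z + 10 = 0.
Discriminant: (-9)² − 4·(-3)·10 = 201.
Quadratic formula: z = (9 ± √201) / (-6).
So z = -√(201)/6 - 3/2 ≈ -3.8629 or z = -3/2 + √(201)/6 ≈ 0.8629.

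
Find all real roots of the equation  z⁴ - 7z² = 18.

Let u = z². The equation becomes u² - 7u - 18 = 0.
Factor: (u + 2)(u - 9) = 0, so u = -2 or u = 9.
z² = -2 < 0 has no real solution.
z² = 9 gives z = ±3.

z = -3 or z = 3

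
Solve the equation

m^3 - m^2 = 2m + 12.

m = 3

Rearrange: m^3 - m^2 - 2m - 12 = 0.
Possible rational roots are divisors of -12. Testing m = 3 gives 0, so (m - 3) is a factor.
Divide: m^3 - m^2 - 2m - 12 = (m - 3)(m^2 + 2m + 4).
The quadratic m^2 + 2m + 4 has discriminant -12 < 0, so no further real roots.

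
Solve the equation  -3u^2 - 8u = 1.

u = -2.5352 or u = -0.1315

Rearrange to standard form: -3u^2 - 8u - 1 = 0.
Discriminant: (-8)^2 - 4*(-3)*(-1) = 52.
Quadratic formula: u = (8 +/- sqrt(52)) / (-6).
So u = -4/3 - sqrt(13)/3 ~= -2.5352 or u = -4/3 + sqrt(13)/3 ~= -0.1315.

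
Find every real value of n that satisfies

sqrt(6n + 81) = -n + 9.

n = 0

Square both sides: 6n + 81 = (-n + 9)^2.
Expand and rearrange: n^2 - 24n = 0.
Solving gives n = 24 or n = 0.
Check each candidate in the original equation:
  n = 24: sqrt(225) = 15, while -n + 9 = -15 — extraneous.
  n = 0: sqrt(81) = 9, while -n + 9 = 9 — valid.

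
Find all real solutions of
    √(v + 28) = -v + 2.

Square both sides: v + 28 = (-v + 2)².
Expand and rearrange: v² - 5v - 24 = 0.
Solving gives v = 8 or v = -3.
Check each candidate in the original equation:
  v = 8: √(36) = 6, while -v + 2 = -6 — extraneous.
  v = -3: √(25) = 5, while -v + 2 = 5 — valid.

v = -3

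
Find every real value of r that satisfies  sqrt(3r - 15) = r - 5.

Square both sides: 3r - 15 = (r - 5)^2.
Expand and rearrange: r^2 - 13r + 40 = 0.
Solving gives r = 8 or r = 5.
Check each candidate in the original equation:
  r = 8: sqrt(9) = 3, while r - 5 = 3 — valid.
  r = 5: sqrt(0) = 0, while r - 5 = 0 — valid.

r = 5 or r = 8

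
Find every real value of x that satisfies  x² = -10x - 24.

Bring every term to one side: x² + 10x + 24 = 0.
Factor: (x + 6)(x + 4) = 0.
So x = -6 or x = -4.

x = -6 or x = -4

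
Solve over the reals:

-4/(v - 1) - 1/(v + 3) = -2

Multiply both sides by (v - 1)(v + 3):
-4(v + 3) - (v - 1) = -2(v - 1)(v + 3).
Expand and collect terms: -2v² + v + 17 = 0.
By the quadratic formula, v = (-1 ± √137) / -4, so v ≈ -2.6762 or v ≈ 3.1762.
Neither value makes a denominator zero (v ≠ 1, v ≠ -3), so both are valid.

v = -2.6762 or v = 3.1762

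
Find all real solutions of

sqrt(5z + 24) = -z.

z = -3

Square both sides: 5z + 24 = (-z)^2.
Expand and rearrange: z^2 - 5z - 24 = 0.
Solving gives z = 8 or z = -3.
Check each candidate in the original equation:
  z = 8: sqrt(64) = 8, while -z = -8 — extraneous.
  z = -3: sqrt(9) = 3, while -z = 3 — valid.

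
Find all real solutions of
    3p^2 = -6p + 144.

p = -8 or p = 6

Bring every term to one side: 3p^2 + 6p - 144 = 0.
Factor: 3(p + 8)(p - 6) = 0.
So p = -8 or p = 6.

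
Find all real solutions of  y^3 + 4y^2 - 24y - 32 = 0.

y = -6.8284 or y = -1.1716 or y = 4

Possible rational roots are divisors of -32. Testing y = 4 gives 0, so (y - 4) is a factor.
Divide: y^3 + 4y^2 - 24y - 32 = (y - 4)(y^2 + 8y + 8).
Apply the quadratic formula to y^2 + 8y + 8 = 0: y = (-8 +/- sqrt(32))/2, i.e. y ~= -1.1716 or y ~= -6.8284.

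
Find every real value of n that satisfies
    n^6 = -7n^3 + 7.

Let u = n^3. The equation becomes u^2 + 7u - 7 = 0.
By the quadratic formula, u = -7/2 + sqrt(77)/2 or u = -sqrt(77)/2 - 7/2.
n^3 = -7/2 + sqrt(77)/2 gives n = (-7/2 + sqrt(77)/2)^(1/3) ~= 0.961.
n^3 = -sqrt(77)/2 - 7/2 gives n = -(7/2 + sqrt(77)/2)^(1/3) ~= -1.9906.

n = -1.9906 or n = 0.961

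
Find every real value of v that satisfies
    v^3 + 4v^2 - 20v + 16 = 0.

Possible rational roots are divisors of 16. Testing v = 2 gives 0, so (v - 2) is a factor.
Divide: v^3 + 4v^2 - 20v + 16 = (v - 2)(v^2 + 6v - 8).
Apply the quadratic formula to v^2 + 6v - 8 = 0: v = (-6 +/- sqrt(68))/2, i.e. v ~= 1.1231 or v ~= -7.1231.

v = -7.1231 or v = 1.1231 or v = 2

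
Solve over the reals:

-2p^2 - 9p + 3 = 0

Discriminant: (-9)^2 - 4*(-2)*3 = 105.
Quadratic formula: p = (9 +/- sqrt(105)) / (-4).
So p = -sqrt(105)/4 - 9/4 ~= -4.8117 or p = -9/4 + sqrt(105)/4 ~= 0.3117.

p = -4.8117 or p = 0.3117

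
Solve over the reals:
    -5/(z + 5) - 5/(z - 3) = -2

Multiply both sides by (z + 5)(z - 3):
-5(z - 3) - 5(z + 5) = -2(z + 5)(z - 3).
Expand and collect terms: -2z² + 6z + 40 = 0.
By the quadratic formula, z = (-6 ± √356) / -4, so z ≈ -3.217 or z ≈ 6.217.
Neither value makes a denominator zero (z ≠ -5, z ≠ 3), so both are valid.

z = -3.217 or z = 6.217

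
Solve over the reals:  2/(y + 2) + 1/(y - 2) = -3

y = -2.7174 or y = 1.7174

Multiply both sides by (y + 2)(y - 2):
2(y - 2) + (y + 2) = -3(y + 2)(y - 2).
Expand and collect terms: -3y^2 - 3y + 14 = 0.
By the quadratic formula, y = (3 +/- sqrt(177)) / -6, so y ~= -2.7174 or y ~= 1.7174.
Neither value makes a denominator zero (y != -2, y != 2), so both are valid.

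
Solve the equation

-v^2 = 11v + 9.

Rearrange to standard form: -v^2 - 11v - 9 = 0.
Discriminant: (-11)^2 - 4*(-1)*(-9) = 85.
Quadratic formula: v = (11 +/- sqrt(85)) / (-2).
So v = -11/2 - sqrt(85)/2 ~= -10.1098 or v = -11/2 + sqrt(85)/2 ~= -0.8902.

v = -10.1098 or v = -0.8902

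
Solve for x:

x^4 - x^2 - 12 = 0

Let u = x^2. The equation becomes u^2 - u - 12 = 0.
Factor: (u + 3)(u - 4) = 0, so u = -3 or u = 4.
x^2 = -3 < 0 has no real solution.
x^2 = 4 gives x = +/-2.

x = -2 or x = 2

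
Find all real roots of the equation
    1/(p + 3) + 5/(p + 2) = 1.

p = -2.8541 or p = 3.8541

Multiply both sides by (p + 3)(p + 2):
(p + 2) + 5(p + 3) = (p + 3)(p + 2).
Expand and collect terms: p² - p - 11 = 0.
By the quadratic formula, p = (1 ± √45) / 2, so p ≈ 3.8541 or p ≈ -2.8541.
Neither value makes a denominator zero (p ≠ -3, p ≠ -2), so both are valid.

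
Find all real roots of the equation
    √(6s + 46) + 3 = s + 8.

Isolate the radical: √(6s + 46) = s + 5.
Square both sides: 6s + 46 = (s + 5)².
Expand and rearrange: s² + 4s - 21 = 0.
Solving gives s = 3 or s = -7.
Check each candidate in the original equation:
  s = 3: √(64) = 8, while s + 5 = 8 — valid.
  s = -7: √(4) = 2, while s + 5 = -2 — extraneous.

s = 3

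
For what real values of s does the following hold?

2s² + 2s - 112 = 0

Factor: 2(s - 7)(s + 8) = 0.
So s = 7 or s = -8.

s = -8 or s = 7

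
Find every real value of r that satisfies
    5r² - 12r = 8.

Rearrange to standard form: 5r² - 12r - 8 = 0.
Discriminant: (-12)² − 4·5·(-8) = 304.
Quadratic formula: r = (12 ± √304) / 10.
So r = 6/5 + 2·√(19)/5 ≈ 2.9436 or r = 6/5 - 2·√(19)/5 ≈ -0.5436.

r = -0.5436 or r = 2.9436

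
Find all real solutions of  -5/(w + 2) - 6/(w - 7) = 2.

Multiply both sides by (w + 2)(w - 7):
-5(w - 7) - 6(w + 2) = 2(w + 2)(w - 7).
Expand and collect terms: 2w^2 + w - 51 = 0.
By the quadratic formula, w = (-1 +/- sqrt(409)) / 4, so w ~= 4.8059 or w ~= -5.3059.
Neither value makes a denominator zero (w != -2, w != 7), so both are valid.

w = -5.3059 or w = 4.8059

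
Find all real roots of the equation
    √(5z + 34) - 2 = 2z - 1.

Isolate the radical: √(5z + 34) = 2z + 1.
Square both sides: 5z + 34 = (2z + 1)².
Expand and rearrange: 4z² - z - 33 = 0.
Solving gives z = 3 or z = -2.75.
Check each candidate in the original equation:
  z = 3: √(49) = 7, while 2z + 1 = 7 — valid.
  z = -2.75: √(20.25) = 4.5, while 2z + 1 = -4.5 — extraneous.

z = 3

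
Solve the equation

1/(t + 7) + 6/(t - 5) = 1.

Multiply both sides by (t + 7)(t - 5):
(t - 5) + 6(t + 7) = (t + 7)(t - 5).
Expand and collect terms: t² - 5t - 72 = 0.
By the quadratic formula, t = (5 ± √313) / 2, so t ≈ 11.3459 or t ≈ -6.3459.
Neither value makes a denominator zero (t ≠ -7, t ≠ 5), so both are valid.

t = -6.3459 or t = 11.3459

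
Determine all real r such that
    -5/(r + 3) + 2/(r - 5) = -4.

r = -1.6483 or r = 4.3983

Multiply both sides by (r + 3)(r - 5):
-5(r - 5) + 2(r + 3) = -4(r + 3)(r - 5).
Expand and collect terms: -4r^2 + 11r + 29 = 0.
By the quadratic formula, r = (-11 +/- sqrt(585)) / -8, so r ~= -1.6483 or r ~= 4.3983.
Neither value makes a denominator zero (r != -3, r != 5), so both are valid.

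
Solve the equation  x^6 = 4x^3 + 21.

Let u = x^3. The equation becomes u^2 - 4u - 21 = 0.
Factor: (u + 3)(u - 7) = 0, so u = -3 or u = 7.
x^3 = -3 gives x = -(3)^(1/3) ~= -1.4422.
x^3 = 7 gives x = (7)^(1/3) ~= 1.9129.

x = -1.4422 or x = 1.9129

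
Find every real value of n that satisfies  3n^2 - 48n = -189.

n = 7 or n = 9

Bring every term to one side: 3n^2 - 48n + 189 = 0.
Factor: 3(n - 9)(n - 7) = 0.
So n = 9 or n = 7.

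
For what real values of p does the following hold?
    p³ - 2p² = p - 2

Rearrange: p³ - 2p² - p + 2 = 0.
Possible rational roots are divisors of 2. Testing p = 1 gives 0, so (p - 1) is a factor.
Divide: p³ - 2p² - p + 2 = (p - 1)(p² - p - 2).
Factor the quadratic: p = 2 or p = -1.

p = -1 or p = 1 or p = 2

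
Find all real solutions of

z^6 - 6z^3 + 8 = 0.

z = 1.2599 or z = 1.5874

Let u = z^3. The equation becomes u^2 - 6u + 8 = 0.
Factor: (u - 4)(u - 2) = 0, so u = 4 or u = 2.
z^3 = 4 gives z = (4)^(1/3) ~= 1.5874.
z^3 = 2 gives z = (2)^(1/3) ~= 1.2599.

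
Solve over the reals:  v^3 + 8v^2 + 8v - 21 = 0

v = -6.1401 or v = -3 or v = 1.1401

Possible rational roots are divisors of -21. Testing v = -3 gives 0, so (v + 3) is a factor.
Divide: v^3 + 8v^2 + 8v - 21 = (v + 3)(v^2 + 5v - 7).
Apply the quadratic formula to v^2 + 5v - 7 = 0: v = (-5 +/- sqrt(53))/2, i.e. v ~= 1.1401 or v ~= -6.1401.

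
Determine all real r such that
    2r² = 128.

Bring every term to one side: 2r² - 128 = 0.
Factor: 2(r + 8)(r - 8) = 0.
So r = -8 or r = 8.

r = -8 or r = 8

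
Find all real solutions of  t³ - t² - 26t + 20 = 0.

t = -5 or t = 0.7639 or t = 5.2361

Possible rational roots are divisors of 20. Testing t = -5 gives 0, so (t + 5) is a factor.
Divide: t³ - t² - 26t + 20 = (t + 5)(t² - 6t + 4).
Apply the quadratic formula to t² - 6t + 4 = 0: t = (6 ± √20)/2, i.e. t ≈ 5.2361 or t ≈ 0.7639.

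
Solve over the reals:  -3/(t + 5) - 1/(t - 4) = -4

t = -4.272 or t = 4.272

Multiply both sides by (t + 5)(t - 4):
-3(t - 4) - (t + 5) = -4(t + 5)(t - 4).
Expand and collect terms: -4t² + 73 = 0.
By the quadratic formula, t = (0 ± √1168) / -8, so t ≈ -4.272 or t ≈ 4.272.
Neither value makes a denominator zero (t ≠ -5, t ≠ 4), so both are valid.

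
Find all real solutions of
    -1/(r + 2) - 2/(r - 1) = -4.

Multiply both sides by (r + 2)(r - 1):
-(r - 1) - 2(r + 2) = -4(r + 2)(r - 1).
Expand and collect terms: -4r^2 - r + 11 = 0.
By the quadratic formula, r = (1 +/- sqrt(177)) / -8, so r ~= -1.788 or r ~= 1.538.
Neither value makes a denominator zero (r != -2, r != 1), so both are valid.

r = -1.788 or r = 1.538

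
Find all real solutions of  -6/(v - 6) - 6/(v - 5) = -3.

Multiply both sides by (v - 6)(v - 5):
-6(v - 5) - 6(v - 6) = -3(v - 6)(v - 5).
Expand and collect terms: -3v^2 + 45v - 156 = 0.
By the quadratic formula, v = (-45 +/- sqrt(153)) / -6, so v ~= 5.4384 or v ~= 9.5616.
Neither value makes a denominator zero (v != 6, v != 5), so both are valid.

v = 5.4384 or v = 9.5616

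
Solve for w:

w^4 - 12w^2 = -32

w = -2.8284 or w = -2 or w = 2 or w = 2.8284

Let u = w^2. The equation becomes u^2 - 12u + 32 = 0.
Factor: (u - 4)(u - 8) = 0, so u = 4 or u = 8.
w^2 = 4 gives w = +/-2.
w^2 = 8 gives w = +/-2*sqrt(2) ~= +/-2.8284.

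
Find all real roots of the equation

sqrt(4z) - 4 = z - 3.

Isolate the radical: sqrt(4z) = z + 1.
Square both sides: 4z = (z + 1)^2.
Expand and rearrange: z^2 - 2z + 1 = 0.
This gives the repeated root z = 1.
Check in the original equation:
  z = 1: sqrt(4) = 2, while z + 1 = 2 — valid.

z = 1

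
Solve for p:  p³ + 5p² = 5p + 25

Rearrange: p³ + 5p² - 5p - 25 = 0.
Possible rational roots are divisors of -25. Testing p = -5 gives 0, so (p + 5) is a factor.
Divide: p³ + 5p² - 5p - 25 = (p + 5)(p² - 5).
Apply the quadratic formula to p² - 5 = 0: p = (0 ± √20)/2, i.e. p ≈ 2.2361 or p ≈ -2.2361.

p = -5 or p = -2.2361 or p = 2.2361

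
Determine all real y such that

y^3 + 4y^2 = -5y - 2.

Rearrange: y^3 + 4y^2 + 5y + 2 = 0.
Possible rational roots are divisors of 2. Testing y = -2 gives 0, so (y + 2) is a factor.
Divide: y^3 + 4y^2 + 5y + 2 = (y + 2)(y^2 + 2y + 1).
The quadratic has the repeated root y = -1.

y = -2 or y = -1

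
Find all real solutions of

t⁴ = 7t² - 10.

Let u = t². The equation becomes u² - 7u + 10 = 0.
Factor: (u - 2)(u - 5) = 0, so u = 2 or u = 5.
t² = 2 gives t = ±√(2) ≈ ±1.4142.
t² = 5 gives t = ±√(5) ≈ ±2.2361.

t = -2.2361 or t = -1.4142 or t = 1.4142 or t = 2.2361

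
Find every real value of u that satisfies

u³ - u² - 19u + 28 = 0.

u = -4.5414 or u = 1.5414 or u = 4

Possible rational roots are divisors of 28. Testing u = 4 gives 0, so (u - 4) is a factor.
Divide: u³ - u² - 19u + 28 = (u - 4)(u² + 3u - 7).
Apply the quadratic formula to u² + 3u - 7 = 0: u = (-3 ± √37)/2, i.e. u ≈ 1.5414 or u ≈ -4.5414.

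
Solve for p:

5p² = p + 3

Rearrange to standard form: 5p² - p - 3 = 0.
Discriminant: (-1)² − 4·5·(-3) = 61.
Quadratic formula: p = (1 ± √61) / 10.
So p = 1/10 + √(61)/10 ≈ 0.881 or p = 1/10 - √(61)/10 ≈ -0.681.

p = -0.681 or p = 0.881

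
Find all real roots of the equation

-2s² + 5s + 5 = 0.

Discriminant: (5)² − 4·(-2)·5 = 65.
Quadratic formula: s = (-5 ± √65) / (-4).
So s = 5/4 - √(65)/4 ≈ -0.7656 or s = 5/4 + √(65)/4 ≈ 3.2656.

s = -0.7656 or s = 3.2656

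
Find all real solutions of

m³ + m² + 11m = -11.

Rearrange: m³ + m² + 11m + 11 = 0.
Possible rational roots are divisors of 11. Testing m = -1 gives 0, so (m + 1) is a factor.
Divide: m³ + m² + 11m + 11 = (m + 1)(m² + 11).
The quadratic m² + 11 has discriminant -44 < 0, so no further real roots.

m = -1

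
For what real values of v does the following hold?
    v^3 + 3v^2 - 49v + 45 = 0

v = -9 or v = 1 or v = 5

Possible rational roots are divisors of 45. Testing v = 5 gives 0, so (v - 5) is a factor.
Divide: v^3 + 3v^2 - 49v + 45 = (v - 5)(v^2 + 8v - 9).
Factor the quadratic: v = 1 or v = -9.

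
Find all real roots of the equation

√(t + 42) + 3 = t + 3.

Isolate the radical: √(t + 42) = t.
Square both sides: t + 42 = (t)².
Expand and rearrange: t² - t - 42 = 0.
Solving gives t = 7 or t = -6.
Check each candidate in the original equation:
  t = 7: √(49) = 7, while t = 7 — valid.
  t = -6: √(36) = 6, while t = -6 — extraneous.

t = 7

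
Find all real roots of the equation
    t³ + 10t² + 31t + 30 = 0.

t = -5 or t = -3 or t = -2

Possible rational roots are divisors of 30. Testing t = -5 gives 0, so (t + 5) is a factor.
Divide: t³ + 10t² + 31t + 30 = (t + 5)(t² + 5t + 6).
Factor the quadratic: t = -2 or t = -3.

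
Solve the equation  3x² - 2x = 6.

x = -1.1196 or x = 1.7863

Rearrange to standard form: 3x² - 2x - 6 = 0.
Discriminant: (-2)² − 4·3·(-6) = 76.
Quadratic formula: x = (2 ± √76) / 6.
So x = 1/3 + √(19)/3 ≈ 1.7863 or x = 1/3 - √(19)/3 ≈ -1.1196.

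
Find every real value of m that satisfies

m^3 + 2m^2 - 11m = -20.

Rearrange: m^3 + 2m^2 - 11m + 20 = 0.
Possible rational roots are divisors of 20. Testing m = -5 gives 0, so (m + 5) is a factor.
Divide: m^3 + 2m^2 - 11m + 20 = (m + 5)(m^2 - 3m + 4).
The quadratic m^2 - 3m + 4 has discriminant -7 < 0, so no further real roots.

m = -5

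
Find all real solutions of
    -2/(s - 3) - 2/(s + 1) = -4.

s = -0.5616 or s = 3.5616

Multiply both sides by (s - 3)(s + 1):
-2(s + 1) - 2(s - 3) = -4(s - 3)(s + 1).
Expand and collect terms: -4s^2 + 12s + 8 = 0.
By the quadratic formula, s = (-12 +/- sqrt(272)) / -8, so s ~= -0.5616 or s ~= 3.5616.
Neither value makes a denominator zero (s != 3, s != -1), so both are valid.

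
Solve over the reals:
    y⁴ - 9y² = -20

Let u = y². The equation becomes u² - 9u + 20 = 0.
Factor: (u - 4)(u - 5) = 0, so u = 4 or u = 5.
y² = 4 gives y = ±2.
y² = 5 gives y = ±√(5) ≈ ±2.2361.

y = -2.2361 or y = -2 or y = 2 or y = 2.2361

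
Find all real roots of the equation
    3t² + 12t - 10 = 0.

t = -4.708 or t = 0.708

Discriminant: (12)² − 4·3·(-10) = 264.
Quadratic formula: t = (-12 ± √264) / 6.
So t = -2 + √(66)/3 ≈ 0.708 or t = -√(66)/3 - 2 ≈ -4.708.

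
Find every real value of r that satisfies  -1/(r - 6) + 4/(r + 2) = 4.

r = -0.9628 or r = 5.7128

Multiply both sides by (r - 6)(r + 2):
-(r + 2) + 4(r - 6) = 4(r - 6)(r + 2).
Expand and collect terms: 4r² - 19r - 22 = 0.
By the quadratic formula, r = (19 ± √713) / 8, so r ≈ 5.7128 or r ≈ -0.9628.
Neither value makes a denominator zero (r ≠ 6, r ≠ -2), so both are valid.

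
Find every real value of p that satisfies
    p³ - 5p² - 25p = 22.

p = -2 or p = -1.3218 or p = 8.3218

Rearrange: p³ - 5p² - 25p - 22 = 0.
Possible rational roots are divisors of -22. Testing p = -2 gives 0, so (p + 2) is a factor.
Divide: p³ - 5p² - 25p - 22 = (p + 2)(p² - 7p - 11).
Apply the quadratic formula to p² - 7p - 11 = 0: p = (7 ± √93)/2, i.e. p ≈ 8.3218 or p ≈ -1.3218.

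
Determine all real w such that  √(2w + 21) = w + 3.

Square both sides: 2w + 21 = (w + 3)².
Expand and rearrange: w² + 4w - 12 = 0.
Solving gives w = 2 or w = -6.
Check each candidate in the original equation:
  w = 2: √(25) = 5, while w + 3 = 5 — valid.
  w = -6: √(9) = 3, while w + 3 = -3 — extraneous.

w = 2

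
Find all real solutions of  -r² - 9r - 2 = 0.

r = -8.772 or r = -0.228

Discriminant: (-9)² − 4·(-1)·(-2) = 73.
Quadratic formula: r = (9 ± √73) / (-2).
So r = -9/2 - √(73)/2 ≈ -8.772 or r = -9/2 + √(73)/2 ≈ -0.228.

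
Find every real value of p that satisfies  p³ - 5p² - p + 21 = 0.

p = -1.8284 or p = 3 or p = 3.8284

Possible rational roots are divisors of 21. Testing p = 3 gives 0, so (p - 3) is a factor.
Divide: p³ - 5p² - p + 21 = (p - 3)(p² - 2p - 7).
Apply the quadratic formula to p² - 2p - 7 = 0: p = (2 ± √32)/2, i.e. p ≈ 3.8284 or p ≈ -1.8284.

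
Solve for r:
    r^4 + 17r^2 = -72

No real solutions.

Let u = r^2. The equation becomes u^2 + 17u + 72 = 0.
Factor: (u + 8)(u + 9) = 0, so u = -8 or u = -9.
r^2 = -8 < 0 has no real solution.
r^2 = -9 < 0 has no real solution.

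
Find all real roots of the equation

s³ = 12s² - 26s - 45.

Rearrange: s³ - 12s² + 26s + 45 = 0.
Possible rational roots are divisors of 45. Testing s = 5 gives 0, so (s - 5) is a factor.
Divide: s³ - 12s² + 26s + 45 = (s - 5)(s² - 7s - 9).
Apply the quadratic formula to s² - 7s - 9 = 0: s = (7 ± √85)/2, i.e. s ≈ 8.1098 or s ≈ -1.1098.

s = -1.1098 or s = 5 or s = 8.1098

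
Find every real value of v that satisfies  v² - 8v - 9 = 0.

v = -1 or v = 9

Factor: (v + 1)(v - 9) = 0.
So v = -1 or v = 9.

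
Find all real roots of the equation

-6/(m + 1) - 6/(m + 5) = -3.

Multiply both sides by (m + 1)(m + 5):
-6(m + 5) - 6(m + 1) = -3(m + 1)(m + 5).
Expand and collect terms: -3m^2 - 6m + 21 = 0.
By the quadratic formula, m = (6 +/- sqrt(288)) / -6, so m ~= -3.8284 or m ~= 1.8284.
Neither value makes a denominator zero (m != -1, m != -5), so both are valid.

m = -3.8284 or m = 1.8284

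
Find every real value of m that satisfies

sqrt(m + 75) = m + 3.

Square both sides: m + 75 = (m + 3)^2.
Expand and rearrange: m^2 + 5m - 66 = 0.
Solving gives m = 6 or m = -11.
Check each candidate in the original equation:
  m = 6: sqrt(81) = 9, while m + 3 = 9 — valid.
  m = -11: sqrt(64) = 8, while m + 3 = -8 — extraneous.

m = 6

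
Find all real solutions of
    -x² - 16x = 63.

Bring every term to one side: -x² - 16x - 63 = 0.
Factor: -1(x + 7)(x + 9) = 0.
So x = -7 or x = -9.

x = -9 or x = -7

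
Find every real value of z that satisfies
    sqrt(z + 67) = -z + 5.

Square both sides: z + 67 = (-z + 5)^2.
Expand and rearrange: z^2 - 11z - 42 = 0.
Solving gives z = 14 or z = -3.
Check each candidate in the original equation:
  z = 14: sqrt(81) = 9, while -z + 5 = -9 — extraneous.
  z = -3: sqrt(64) = 8, while -z + 5 = 8 — valid.

z = -3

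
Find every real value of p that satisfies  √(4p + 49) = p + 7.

p = 0

Square both sides: 4p + 49 = (p + 7)².
Expand and rearrange: p² + 10p = 0.
Solving gives p = 0 or p = -10.
Check each candidate in the original equation:
  p = 0: √(49) = 7, while p + 7 = 7 — valid.
  p = -10: √(9) = 3, while p + 7 = -3 — extraneous.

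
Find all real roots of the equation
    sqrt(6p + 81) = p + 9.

p = 0

Square both sides: 6p + 81 = (p + 9)^2.
Expand and rearrange: p^2 + 12p = 0.
Solving gives p = 0 or p = -12.
Check each candidate in the original equation:
  p = 0: sqrt(81) = 9, while p + 9 = 9 — valid.
  p = -12: sqrt(9) = 3, while p + 9 = -3 — extraneous.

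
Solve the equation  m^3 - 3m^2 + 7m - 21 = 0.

Possible rational roots are divisors of -21. Testing m = 3 gives 0, so (m - 3) is a factor.
Divide: m^3 - 3m^2 + 7m - 21 = (m - 3)(m^2 + 7).
The quadratic m^2 + 7 has discriminant -28 < 0, so no further real roots.

m = 3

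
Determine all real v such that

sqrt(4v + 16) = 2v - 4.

Square both sides: 4v + 16 = (2v - 4)^2.
Expand and rearrange: 4v^2 - 20v = 0.
Solving gives v = 5 or v = 0.
Check each candidate in the original equation:
  v = 5: sqrt(36) = 6, while 2v - 4 = 6 — valid.
  v = 0: sqrt(16) = 4, while 2v - 4 = -4 — extraneous.

v = 5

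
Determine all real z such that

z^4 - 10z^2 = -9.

z = -3 or z = -1 or z = 1 or z = 3

Let u = z^2. The equation becomes u^2 - 10u + 9 = 0.
Factor: (u - 1)(u - 9) = 0, so u = 1 or u = 9.
z^2 = 1 gives z = +/-1.
z^2 = 9 gives z = +/-3.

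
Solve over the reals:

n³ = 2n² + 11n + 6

Rearrange: n³ - 2n² - 11n - 6 = 0.
Possible rational roots are divisors of -6. Testing n = -2 gives 0, so (n + 2) is a factor.
Divide: n³ - 2n² - 11n - 6 = (n + 2)(n² - 4n - 3).
Apply the quadratic formula to n² - 4n - 3 = 0: n = (4 ± √28)/2, i.e. n ≈ 4.6458 or n ≈ -0.6458.

n = -2 or n = -0.6458 or n = 4.6458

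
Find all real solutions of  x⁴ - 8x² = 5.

Let u = x². The equation becomes u² - 8u - 5 = 0.
By the quadratic formula, u = 4 + √(21) or u = 4 - √(21).
x² = 4 + √(21) gives x = ±√(4 + √(21)) ≈ ±2.9296.
x² = 4 - √(21) < 0 has no real solution.

x = -2.9296 or x = 2.9296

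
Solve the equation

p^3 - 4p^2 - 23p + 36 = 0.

p = -4 or p = 1.3542 or p = 6.6458

Possible rational roots are divisors of 36. Testing p = -4 gives 0, so (p + 4) is a factor.
Divide: p^3 - 4p^2 - 23p + 36 = (p + 4)(p^2 - 8p + 9).
Apply the quadratic formula to p^2 - 8p + 9 = 0: p = (8 +/- sqrt(28))/2, i.e. p ~= 6.6458 or p ~= 1.3542.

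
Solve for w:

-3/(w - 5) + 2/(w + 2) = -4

w = -2.4543 or w = 5.7043

Multiply both sides by (w - 5)(w + 2):
-3(w + 2) + 2(w - 5) = -4(w - 5)(w + 2).
Expand and collect terms: -4w^2 + 13w + 56 = 0.
By the quadratic formula, w = (-13 +/- sqrt(1065)) / -8, so w ~= -2.4543 or w ~= 5.7043.
Neither value makes a denominator zero (w != 5, w != -2), so both are valid.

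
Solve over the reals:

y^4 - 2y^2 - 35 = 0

y = -2.6458 or y = 2.6458

Let u = y^2. The equation becomes u^2 - 2u - 35 = 0.
Factor: (u - 7)(u + 5) = 0, so u = 7 or u = -5.
y^2 = 7 gives y = +/-sqrt(7) ~= +/-2.6458.
y^2 = -5 < 0 has no real solution.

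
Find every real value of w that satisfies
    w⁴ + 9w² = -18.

No real solutions.

Let u = w². The equation becomes u² + 9u + 18 = 0.
Factor: (u + 6)(u + 3) = 0, so u = -6 or u = -3.
w² = -6 < 0 has no real solution.
w² = -3 < 0 has no real solution.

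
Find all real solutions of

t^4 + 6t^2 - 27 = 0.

Let u = t^2. The equation becomes u^2 + 6u - 27 = 0.
Factor: (u - 3)(u + 9) = 0, so u = 3 or u = -9.
t^2 = 3 gives t = +/-sqrt(3) ~= +/-1.7321.
t^2 = -9 < 0 has no real solution.

t = -1.7321 or t = 1.7321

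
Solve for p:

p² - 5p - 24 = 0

p = -3 or p = 8

Factor: (p - 8)(p + 3) = 0.
So p = 8 or p = -3.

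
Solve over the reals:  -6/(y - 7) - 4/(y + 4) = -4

y = -3.129 or y = 8.629

Multiply both sides by (y - 7)(y + 4):
-6(y + 4) - 4(y - 7) = -4(y - 7)(y + 4).
Expand and collect terms: -4y² + 22y + 108 = 0.
By the quadratic formula, y = (-22 ± √2212) / -8, so y ≈ -3.129 or y ≈ 8.629.
Neither value makes a denominator zero (y ≠ 7, y ≠ -4), so both are valid.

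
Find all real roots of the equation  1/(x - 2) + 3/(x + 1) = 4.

x = -0.3229 or x = 2.3229

Multiply both sides by (x - 2)(x + 1):
(x + 1) + 3(x - 2) = 4(x - 2)(x + 1).
Expand and collect terms: 4x² - 8x - 3 = 0.
By the quadratic formula, x = (8 ± √112) / 8, so x ≈ 2.3229 or x ≈ -0.3229.
Neither value makes a denominator zero (x ≠ 2, x ≠ -1), so both are valid.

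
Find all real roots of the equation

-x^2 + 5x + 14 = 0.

Factor: -1(x + 2)(x - 7) = 0.
So x = -2 or x = 7.

x = -2 or x = 7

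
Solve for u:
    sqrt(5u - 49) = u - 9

u = 10 or u = 13

Square both sides: 5u - 49 = (u - 9)^2.
Expand and rearrange: u^2 - 23u + 130 = 0.
Solving gives u = 13 or u = 10.
Check each candidate in the original equation:
  u = 13: sqrt(16) = 4, while u - 9 = 4 — valid.
  u = 10: sqrt(1) = 1, while u - 9 = 1 — valid.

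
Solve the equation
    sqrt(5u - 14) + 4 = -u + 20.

u = 10

Isolate the radical: sqrt(5u - 14) = -u + 16.
Square both sides: 5u - 14 = (-u + 16)^2.
Expand and rearrange: u^2 - 37u + 270 = 0.
Solving gives u = 27 or u = 10.
Check each candidate in the original equation:
  u = 27: sqrt(121) = 11, while -u + 16 = -11 — extraneous.
  u = 10: sqrt(36) = 6, while -u + 16 = 6 — valid.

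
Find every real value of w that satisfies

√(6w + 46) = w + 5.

w = 3

Square both sides: 6w + 46 = (w + 5)².
Expand and rearrange: w² + 4w - 21 = 0.
Solving gives w = 3 or w = -7.
Check each candidate in the original equation:
  w = 3: √(64) = 8, while w + 5 = 8 — valid.
  w = -7: √(4) = 2, while w + 5 = -2 — extraneous.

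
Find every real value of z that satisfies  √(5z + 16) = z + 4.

Square both sides: 5z + 16 = (z + 4)².
Expand and rearrange: z² + 3z = 0.
Solving gives z = 0 or z = -3.
Check each candidate in the original equation:
  z = 0: √(16) = 4, while z + 4 = 4 — valid.
  z = -3: √(1) = 1, while z + 4 = 1 — valid.

z = -3 or z = 0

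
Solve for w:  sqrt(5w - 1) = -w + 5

Square both sides: 5w - 1 = (-w + 5)^2.
Expand and rearrange: w^2 - 15w + 26 = 0.
Solving gives w = 13 or w = 2.
Check each candidate in the original equation:
  w = 13: sqrt(64) = 8, while -w + 5 = -8 — extraneous.
  w = 2: sqrt(9) = 3, while -w + 5 = 3 — valid.

w = 2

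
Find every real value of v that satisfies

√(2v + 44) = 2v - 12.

v = 10

Square both sides: 2v + 44 = (2v - 12)².
Expand and rearrange: 4v² - 50v + 100 = 0.
Solving gives v = 10 or v = 2.5.
Check each candidate in the original equation:
  v = 10: √(64) = 8, while 2v - 12 = 8 — valid.
  v = 2.5: √(49) = 7, while 2v - 12 = -7 — extraneous.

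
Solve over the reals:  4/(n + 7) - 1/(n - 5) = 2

n = -4.8935 or n = 4.3935

Multiply both sides by (n + 7)(n - 5):
4(n - 5) - (n + 7) = 2(n + 7)(n - 5).
Expand and collect terms: 2n^2 + n - 43 = 0.
By the quadratic formula, n = (-1 +/- sqrt(345)) / 4, so n ~= 4.3935 or n ~= -4.8935.
Neither value makes a denominator zero (n != -7, n != 5), so both are valid.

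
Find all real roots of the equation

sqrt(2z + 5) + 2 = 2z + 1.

Isolate the radical: sqrt(2z + 5) = 2z - 1.
Square both sides: 2z + 5 = (2z - 1)^2.
Expand and rearrange: 4z^2 - 6z - 4 = 0.
Solving gives z = 2 or z = -0.5.
Check each candidate in the original equation:
  z = 2: sqrt(9) = 3, while 2z - 1 = 3 — valid.
  z = -0.5: sqrt(4) = 2, while 2z - 1 = -2 — extraneous.

z = 2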